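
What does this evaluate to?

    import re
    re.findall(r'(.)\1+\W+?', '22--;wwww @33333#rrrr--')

['2', 'w', '3', 'r']

`\1` is not a pattern — it's the concrete string captured by group 1, re-applied verbatim.
One capturing group, so `findall` returns just the captured substring from each match — 4 in all.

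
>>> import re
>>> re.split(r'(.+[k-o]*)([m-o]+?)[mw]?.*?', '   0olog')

This matches one or more of any character, then zero or more of a character in [k-o] (captured); then one or more of a character in [m-o] (lazy) (captured); then optionally one of [mw], then zero or more of any character (lazy).
A `+?`/`*?`/`{m,n}?` starts at its minimum and grows only as far as needed for what follows to match.
Matches to split on: at [0:7] → '   0olo'.
The group in the pattern means `split` returns the separators' captures alongside the pieces.

['', '   0ol', 'o', 'g']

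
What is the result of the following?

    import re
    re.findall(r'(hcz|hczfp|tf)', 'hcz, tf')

Scanning left to right: at [0:3] match 'hcz', group 1 = 'hcz'; at [5:7] match 'tf', group 1 = 'tf'.
`findall` collects group 1 from each match (2 total).

['hcz', 'tf']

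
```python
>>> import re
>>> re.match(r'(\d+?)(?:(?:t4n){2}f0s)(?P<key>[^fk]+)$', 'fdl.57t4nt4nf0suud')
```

None

`re.match` won't scan ahead — the pattern has to work from the very first character.
Here position 0 doesn't satisfy it, so the call returns None.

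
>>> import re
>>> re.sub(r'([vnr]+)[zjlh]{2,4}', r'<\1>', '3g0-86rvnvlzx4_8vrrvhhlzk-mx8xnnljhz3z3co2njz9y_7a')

The pattern matches one or more of one of [vnr] (captured); then 2 to 4 of one of [zjlh].
Matches: at [6:12] → 'rvnvlz'; at [16:24] → 'vrrvhhlz'; at [30:36] → 'nnljhz'; at [42:45] → 'njz'.
`\1` in the replacement pulls in group 1's text for each match.

'3g0-86<rvnv>x4_8<vrrv>k-mx8x<nn>3z3co2<n>9y_7a'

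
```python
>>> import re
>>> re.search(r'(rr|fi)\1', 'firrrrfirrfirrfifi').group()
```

After group 1 captures some text, `\1` only succeeds where that same text appears again.
`re.search` tries every starting position until one works.
The match spans [2:6] → 'rrrr'.
Captured: group 1 = 'rr'.

'rrrr'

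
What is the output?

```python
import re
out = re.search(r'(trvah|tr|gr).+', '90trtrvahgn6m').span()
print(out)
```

The match spans [2:13] → 'trtrvahgn6m'.

(2, 13)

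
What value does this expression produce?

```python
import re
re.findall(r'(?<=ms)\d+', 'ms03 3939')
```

The `(?=…)`/`(?<=…)` assertion just peeks at neighbouring text; it doesn't advance the match position.
With no groups in the pattern, `findall` gives back each whole match — 1 here.

['03']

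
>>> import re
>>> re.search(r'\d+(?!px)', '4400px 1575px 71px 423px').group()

'440'

Because the assertion is negative and zero-width, positions next to the forbidden text are skipped.
The match spans [0:3] → '440'.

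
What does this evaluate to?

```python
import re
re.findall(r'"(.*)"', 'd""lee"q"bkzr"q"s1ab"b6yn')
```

Walking the string: at [1:21] match '""lee"q"bkzr"q"s1ab"', group 1 = '"lee"q"bkzr"q"s1ab'.
With a single group, `findall` returns only what that group captured — 1 item.

['"lee"q"bkzr"q"s1ab']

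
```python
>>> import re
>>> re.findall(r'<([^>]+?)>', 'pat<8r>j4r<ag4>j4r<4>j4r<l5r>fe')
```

Walking the string: at [3:7] match '<8r>', group 1 = '8r'; at [10:15] match '<ag4>', group 1 = 'ag4'; at [18:21] match '<4>', group 1 = '4'; at [24:29] match '<l5r>', group 1 = 'l5r'.
`findall` collects group 1 from each match (4 total).

['8r', 'ag4', '4', 'l5r']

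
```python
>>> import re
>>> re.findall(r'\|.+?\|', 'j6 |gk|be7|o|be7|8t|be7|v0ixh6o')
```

['|gk|', '|o|', '|8t|']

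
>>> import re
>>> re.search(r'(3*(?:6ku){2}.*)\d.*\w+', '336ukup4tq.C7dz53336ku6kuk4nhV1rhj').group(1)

'3336ku6kuk4nhV'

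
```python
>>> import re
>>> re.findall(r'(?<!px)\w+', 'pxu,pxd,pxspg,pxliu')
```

['pxu', 'pxd', 'pxspg', 'pxliu']

The negative lookahead/lookbehind blocks any match where the forbidden context is present.
Walking the string: at [0:3] → 'pxu'; at [4:7] → 'pxd'; at [8:13] → 'pxspg'; at [14:19] → 'pxliu'.
With no groups in the pattern, `findall` gives back each whole match — 4 here.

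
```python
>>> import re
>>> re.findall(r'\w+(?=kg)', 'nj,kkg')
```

Lookahead/lookbehind check context without consuming it, so the matched span excludes the asserted characters.
Since nothing is captured, `findall` lists the 1 matched substring directly.

['k']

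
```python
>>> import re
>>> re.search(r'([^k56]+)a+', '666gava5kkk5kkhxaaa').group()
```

'gava'

This matches one or more of any character except [k56] (captured); then one or more of a literal 'a'.
`re.search` tries every starting position until one works.
The match spans [3:7] → 'gava'.
Captured: group 1 = 'gav'.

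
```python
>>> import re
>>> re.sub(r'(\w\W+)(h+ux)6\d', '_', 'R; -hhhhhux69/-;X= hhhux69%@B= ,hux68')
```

The pattern matches a word character, then one or more of a non-word character (captured); then one or more of the literal 'h', then the literal 'ux' (captured); then the literal '6', then a digit.
Matches: at [0:13] → 'R; -hhhhhux69'; at [16:26] → 'X= hhhux69'; at [28:37] → 'B= ,hux68'.
Every occurrence is swapped for '_'.

'_/-;_%@_'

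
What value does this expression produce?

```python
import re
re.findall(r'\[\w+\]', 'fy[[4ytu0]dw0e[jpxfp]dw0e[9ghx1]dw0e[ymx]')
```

['[4ytu0]', '[jpxfp]', '[9ghx1]', '[ymx]']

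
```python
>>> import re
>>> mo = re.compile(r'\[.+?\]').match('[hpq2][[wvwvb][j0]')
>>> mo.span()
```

(0, 6)

`re.match` only tries the pattern at the start of the string.
The match spans [0:6] → '[hpq2]'.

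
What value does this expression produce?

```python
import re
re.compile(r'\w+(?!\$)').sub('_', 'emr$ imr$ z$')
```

The negative lookahead/lookbehind blocks any match where the forbidden context is present.
Matches: at [0:2] → 'em'; at [5:7] → 'im'.
`sub` substitutes '_' at each match site.

'_r$ _r$ z$'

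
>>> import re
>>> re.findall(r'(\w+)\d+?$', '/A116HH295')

['A116HH29']

This matches one or more of a word character (captured); then one or more of a digit (lazy); then anchored at the end.
Because there's exactly one group, `findall` drops the full match and keeps group 1 from the one hit.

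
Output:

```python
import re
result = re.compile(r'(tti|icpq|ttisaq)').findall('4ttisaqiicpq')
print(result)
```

Alternation tries branches left to right and keeps the first one that lets the overall match succeed at that position.
Scanning left to right: at [1:4] match 'tti', group 1 = 'tti'; at [8:12] match 'icpq', group 1 = 'icpq'.
One capturing group, so `findall` returns just the captured substring from each match — 2 in all.

['tti', 'icpq']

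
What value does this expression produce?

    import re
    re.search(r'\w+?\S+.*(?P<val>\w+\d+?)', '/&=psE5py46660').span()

(3, 14)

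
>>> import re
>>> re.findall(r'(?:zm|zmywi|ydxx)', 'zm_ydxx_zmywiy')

['zm', 'ydxx', 'zm']

Alternation tries branches left to right and keeps the first one that lets the overall match succeed at that position.
Since nothing is captured, `findall` lists the 3 matched substrings directly.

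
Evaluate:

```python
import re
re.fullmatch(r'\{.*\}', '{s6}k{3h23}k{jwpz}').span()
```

For `fullmatch`, every character of the input must be accounted for by the pattern.
The match spans [0:18] → '{s6}k{3h23}k{jwpz}'.

(0, 18)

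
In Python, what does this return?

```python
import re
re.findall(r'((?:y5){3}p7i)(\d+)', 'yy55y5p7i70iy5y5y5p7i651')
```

This matches the literal 'y5' repeated 3 times, then the literal 'p7i' (captured); then one or more of a digit (captured).
Matches: at [12:24] match 'y5y5y5p7i651', groups = ('y5y5y5p7i', '651').
Multiple groups make `findall` return tuples — one 2-tuple for the one match.

[('y5y5y5p7i', '651')]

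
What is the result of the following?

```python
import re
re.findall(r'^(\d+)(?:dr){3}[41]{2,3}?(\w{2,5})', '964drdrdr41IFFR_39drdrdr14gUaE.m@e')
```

[('964', 'IFFR_')]

Pattern: anchored at the start of the string; then one or more of a digit (captured); then the literal 'dr' repeated 3 times, then 2 to 3 of one of [41] (lazy); then 2 to 5 of a word character (captured).
Scanning left to right: at [0:16] match '964drdrdr41IFFR_', groups = ('964', 'IFFR_').
Multiple groups make `findall` return tuples — one 2-tuple for the one match.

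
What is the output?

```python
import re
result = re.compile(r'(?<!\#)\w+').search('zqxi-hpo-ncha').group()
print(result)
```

zqxi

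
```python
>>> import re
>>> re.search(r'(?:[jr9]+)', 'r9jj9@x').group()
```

Pattern: one or more of one of [jr9] (non-capturing group).
The match spans [0:5] → 'r9jj9'.

'r9jj9'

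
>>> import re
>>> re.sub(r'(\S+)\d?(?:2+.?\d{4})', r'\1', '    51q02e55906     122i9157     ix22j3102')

'    51q06     12     ix2'

The pattern matches one or more of a non-whitespace character (captured); then optionally a digit; then one or more of the literal '2', then optionally any character, then exactly 4 of a digit (non-capturing group).
Matches: at [4:14] → '51q02e5590'; at [20:28] → '122i9157'; at [33:42] → 'ix22j3102'.
Each match is replaced using the text its own group 1 captured.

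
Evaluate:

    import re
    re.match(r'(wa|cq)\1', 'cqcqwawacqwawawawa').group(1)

'cq'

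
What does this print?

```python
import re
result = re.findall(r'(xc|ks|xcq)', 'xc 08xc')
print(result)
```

['xc', 'xc']

Because there's exactly one group, `findall` drops the full match and keeps group 1 from each hit.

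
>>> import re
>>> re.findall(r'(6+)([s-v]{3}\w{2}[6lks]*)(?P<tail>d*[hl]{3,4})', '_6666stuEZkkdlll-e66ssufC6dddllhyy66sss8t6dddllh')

[('6666', 'stuEZkk', 'dlll'), ('66', 'ssufC6', 'dddllh'), ('66', 'sss8t6', 'dddllh')]

Pattern: one or more of a literal '6' (captured); then exactly 3 of a character in [s-v], then exactly 2 of a word character, then zero or more of one of [6lks] (captured); then zero or more of the literal 'd', then 3 to 4 of one of [hl] (captured as 'tail').
Scanning left to right: at [1:16] match '6666stuEZkkdlll', groups = ('6666', 'stuEZkk', 'dlll'); at [18:32] match '66ssufC6dddllh', groups = ('66', 'ssufC6', 'dddllh'); at [34:48] match '66sss8t6dddllh', groups = ('66', 'sss8t6', 'dddllh').
With 3 capturing groups, `findall` returns a 3-tuple per match.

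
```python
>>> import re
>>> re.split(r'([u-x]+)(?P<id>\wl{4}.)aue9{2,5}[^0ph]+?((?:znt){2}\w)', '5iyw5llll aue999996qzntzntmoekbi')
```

With a capturing group present, the delimiter's captured portion is kept in the result list.

['5iy', 'w', '5llll ', 'zntzntm', 'oekbi']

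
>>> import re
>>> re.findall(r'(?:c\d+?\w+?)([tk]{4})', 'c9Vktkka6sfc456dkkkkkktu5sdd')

A `+?`/`*?`/`{m,n}?` starts at its minimum and grows only as far as needed for what follows to match.
One capturing group, so `findall` returns just the captured substring from each match — 2 in all.

['ktkk', 'kkkk']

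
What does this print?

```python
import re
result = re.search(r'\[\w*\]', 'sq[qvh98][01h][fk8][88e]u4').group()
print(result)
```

The match spans [2:9] → '[qvh98]'.

[qvh98]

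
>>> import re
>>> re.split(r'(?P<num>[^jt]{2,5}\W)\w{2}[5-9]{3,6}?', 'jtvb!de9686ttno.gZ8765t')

['jt', 'vb!', '6tt', 'no.', '5t']

The pattern matches 2 to 5 of any character except [jt], then a non-word character (captured as 'num'); then exactly 2 of a word character, then 3 to 6 of a character in [5-9] (lazy).
Matches to split on: at [2:10] → 'vb!de968'; at [13:21] → 'no.gZ876'.
`re.split` interleaves the captured-group text with the surrounding fragments.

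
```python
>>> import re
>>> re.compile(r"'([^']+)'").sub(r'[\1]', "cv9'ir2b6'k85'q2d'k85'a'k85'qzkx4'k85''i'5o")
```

"cv9[ir2b6]k85[q2d]k85[a]k85[qzkx4]k85'[i]5o"

Matches: at [3:10] → "'ir2b6'"; at [13:18] → "'q2d'"; at [21:24] → "'a'"; at [27:34] → "'qzkx4'"; at [38:41] → "'i'".
Each match is replaced using the text its own group 1 captured.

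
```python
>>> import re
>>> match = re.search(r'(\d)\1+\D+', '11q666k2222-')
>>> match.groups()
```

('1',)

A backreference is literal: `\1` must see the identical characters the first group matched.
`re.search` tries every starting position until one works.
The match spans [0:3] → '11q'.
Captured: group 1 = '1'.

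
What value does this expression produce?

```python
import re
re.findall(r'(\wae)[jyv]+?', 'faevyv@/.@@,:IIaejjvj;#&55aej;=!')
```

This matches a word character, then the literal 'ae' (captured); then one or more of one of [jyv] (lazy).
Scanning left to right: at [0:4] match 'faev', group 1 = 'fae'; at [14:18] match 'Iaej', group 1 = 'Iae'; at [25:29] match '5aej', group 1 = '5ae'.
One capturing group, so `findall` returns just the captured substring from each match — 3 in all.

['fae', 'Iae', '5ae']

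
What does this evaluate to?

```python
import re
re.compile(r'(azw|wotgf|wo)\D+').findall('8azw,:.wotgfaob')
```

Scanning left to right: at [1:15] match 'azw,:.wotgfaob', group 1 = 'azw'.
`findall` collects group 1 from the one match (1 total).

['azw']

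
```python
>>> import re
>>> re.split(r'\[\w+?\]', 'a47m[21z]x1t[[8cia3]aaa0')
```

Matches to split on: at [4:9] → '[21z]'; at [13:20] → '[8cia3]'.
Each match becomes a cut point; 3 segments remain.

['a47m', 'x1t[', 'aaa0']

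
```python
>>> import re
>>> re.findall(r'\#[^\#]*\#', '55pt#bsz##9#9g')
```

With no groups in the pattern, `findall` gives back each whole match — 2 here.

['#bsz#', '#9#']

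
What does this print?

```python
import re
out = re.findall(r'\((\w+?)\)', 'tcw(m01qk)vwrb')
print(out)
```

Walking the string: at [3:10] match '(m01qk)', group 1 = 'm01qk'.
With a single group, `findall` returns only what that group captured — 1 item.

['m01qk']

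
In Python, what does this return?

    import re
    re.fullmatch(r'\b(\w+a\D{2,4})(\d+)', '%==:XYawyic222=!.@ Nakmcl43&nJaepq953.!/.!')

The pattern matches a word boundary (`\b`, zero-width); then one or more of a word character, then a literal 'a', then 2 to 4 of a non-digit (captured); then one or more of a digit (captured).
For `fullmatch`, every character of the input must be accounted for by the pattern.
Here there's no way to consume every character, so the call returns None.

None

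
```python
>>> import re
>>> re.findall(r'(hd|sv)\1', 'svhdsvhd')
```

The backreference `\1` re-matches whatever the first group consumed, character for character.
Because there's exactly one group, `findall` drops the full match and keeps group 1 from each hit.
Nothing in the string satisfies the pattern, so the list is empty.

[]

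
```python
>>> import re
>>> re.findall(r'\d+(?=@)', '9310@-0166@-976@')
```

['9310', '0166', '976']

The lookaround is zero-width — it requires the adjacent text to match without consuming it, so the asserted text isn't part of the match.
Matches: at [0:4] → '9310'; at [6:10] → '0166'; at [12:15] → '976'.
With no groups in the pattern, `findall` gives back each whole match — 3 here.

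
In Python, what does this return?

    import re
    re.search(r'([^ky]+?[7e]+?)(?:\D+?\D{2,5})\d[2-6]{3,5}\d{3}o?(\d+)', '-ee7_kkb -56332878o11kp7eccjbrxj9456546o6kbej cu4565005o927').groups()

The match spans [0:21] → '-ee7_kkb -56332878o11'.
Captured: group 1 = '-ee7', group 2 = '11'.

('-ee7', '11')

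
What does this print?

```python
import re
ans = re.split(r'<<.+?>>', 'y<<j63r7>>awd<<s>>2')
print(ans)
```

['y', 'awd', '2']

A `+?`/`*?`/`{m,n}?` starts at its minimum and grows only as far as needed for what follows to match.
Matches to split on: at [1:10] → '<<j63r7>>'; at [13:18] → '<<s>>'.
Each match becomes a cut point; 3 segments remain.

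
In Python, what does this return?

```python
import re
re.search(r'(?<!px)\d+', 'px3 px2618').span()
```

The negative lookaround is zero-width — it rules out positions where the adjacent text would match, without consuming anything.
`re.search` tries every starting position until one works.
The match spans [7:10] → '618'.

(7, 10)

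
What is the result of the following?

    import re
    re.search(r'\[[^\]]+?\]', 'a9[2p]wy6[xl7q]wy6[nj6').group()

'[2p]'

`re.search` scans for the first position where the pattern succeeds.
The match spans [2:6] → '[2p]'.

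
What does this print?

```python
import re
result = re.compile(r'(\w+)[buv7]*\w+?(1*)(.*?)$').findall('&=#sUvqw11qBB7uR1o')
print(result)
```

Pattern: one or more of a word character (captured); then zero or more of one of [buv7], then one or more of a word character (lazy); then zero or more of a literal '1' (captured); then zero or more of any character (lazy) (captured); then anchored at the end.
With 3 capturing groups, `findall` returns a 3-tuple per match.

[('sUvqw11qBB7uR1', '', '')]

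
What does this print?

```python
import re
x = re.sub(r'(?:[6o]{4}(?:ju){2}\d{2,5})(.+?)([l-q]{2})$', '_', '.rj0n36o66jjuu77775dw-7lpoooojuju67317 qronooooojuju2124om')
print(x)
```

.rj0n36o66jjuu77775dw-7lp_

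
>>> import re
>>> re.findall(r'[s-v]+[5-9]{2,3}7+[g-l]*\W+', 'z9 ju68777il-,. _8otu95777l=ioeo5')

['u68777il-,. ', 'tu95777l=']

Pattern: one or more of a character in [s-v]; then 2 to 3 of a character in [5-9], then one or more of the literal '7'; then zero or more of a character in [g-l], then one or more of a non-word character.
Scanning left to right: at [4:16] → 'u68777il-,. '; at [19:28] → 'tu95777l='.
`findall` yields the raw match text (2 of them) because the pattern has no groups.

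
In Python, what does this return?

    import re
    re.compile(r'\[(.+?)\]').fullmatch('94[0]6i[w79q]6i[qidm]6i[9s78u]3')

`re.fullmatch` requires the pattern to consume the entire string.
Here the pattern can't cover the whole string, so the call returns None.

None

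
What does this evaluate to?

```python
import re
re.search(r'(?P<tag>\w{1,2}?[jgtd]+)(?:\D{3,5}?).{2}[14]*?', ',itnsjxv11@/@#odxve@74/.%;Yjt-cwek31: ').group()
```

'itnsjxv'

The pattern matches 1 to 2 of a word character (lazy), then one or more of one of [jgtd] (captured as 'tag'); then 3 to 5 of a non-digit (lazy) (non-capturing group); then exactly 2 of any character, then zero or more of one of [14] (lazy).
`search` walks the string left to right and returns the first match it finds.
The match spans [1:8] → 'itnsjxv'.
Captured: group 1 = 'it'.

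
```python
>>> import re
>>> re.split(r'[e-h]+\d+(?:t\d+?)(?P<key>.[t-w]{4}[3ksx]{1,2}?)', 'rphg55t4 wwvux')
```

This matches one or more of a character in [e-h], then one or more of a digit; then the literal 't', then one or more of a digit (lazy) (non-capturing group); then any character, then exactly 4 of a character in [t-w], then 1 to 2 of one of [3ksx] (lazy) (captured as 'key').
Matches to split on: at [2:14] → 'hg55t4 wwvux'.
`re.split` interleaves the captured-group text with the surrounding fragments.

['rp', ' wwvux', '']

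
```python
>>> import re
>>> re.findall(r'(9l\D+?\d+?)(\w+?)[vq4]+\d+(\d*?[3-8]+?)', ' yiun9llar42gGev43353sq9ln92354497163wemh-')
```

The pattern matches the literal '9l', then one or more of a non-digit (lazy), then one or more of a digit (lazy) (captured); then one or more of a word character (lazy) (captured); then one or more of one of [vq4], then one or more of a digit; then zero or more of a digit (lazy), then one or more of a character in [3-8] (lazy) (captured).
Walking the string: at [5:21] match '9llar42gGev43353', groups = ('9llar4', '2gGe', '3'); at [23:37] match '9ln92354497163', groups = ('9ln9', '235', '3').
With 3 capturing groups, `findall` returns a 3-tuple per match.

[('9llar4', '2gGe', '3'), ('9ln9', '235', '3')]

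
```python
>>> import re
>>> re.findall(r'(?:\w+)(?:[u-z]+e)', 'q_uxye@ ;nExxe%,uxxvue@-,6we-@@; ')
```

['q_uxye', 'nExxe', 'uxxvue', '6we']

This matches one or more of a word character (non-capturing group); then one or more of a character in [u-z], then the literal 'e' (non-capturing group).
Scanning left to right: at [0:6] → 'q_uxye'; at [9:14] → 'nExxe'; at [16:22] → 'uxxvue'; at [25:28] → '6we'.
Since nothing is captured, `findall` lists the 4 matched substrings directly.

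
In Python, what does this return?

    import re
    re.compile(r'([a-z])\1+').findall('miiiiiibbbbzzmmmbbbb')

['i', 'b', 'z', 'm', 'b']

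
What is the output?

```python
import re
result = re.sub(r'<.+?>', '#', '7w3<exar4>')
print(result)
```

Matches: at [3:10] → '<exar4>'.
`sub` substitutes '#' at each match site.

7w3#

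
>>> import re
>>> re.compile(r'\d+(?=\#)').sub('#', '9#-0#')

'##-##'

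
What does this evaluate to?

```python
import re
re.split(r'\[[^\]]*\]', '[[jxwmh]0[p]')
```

Matches to split on: at [0:8] → '[[jxwmh]'; at [9:12] → '[p]'.
`split` removes every match and returns the 3 fragments in between.

['', '0', '']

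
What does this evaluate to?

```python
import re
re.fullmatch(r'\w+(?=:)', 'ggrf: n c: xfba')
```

None

`fullmatch` succeeds only if the pattern covers the string from start to end.
Here the pattern can't cover the whole string, so the call returns None.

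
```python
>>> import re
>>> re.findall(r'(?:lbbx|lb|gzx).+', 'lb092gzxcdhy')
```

No capturing groups, so `findall` returns the 1 full match string.

['lb092gzxcdhy']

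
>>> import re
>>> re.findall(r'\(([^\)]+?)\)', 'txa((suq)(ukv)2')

['(suq', 'ukv']

With a single group, `findall` returns only what that group captured — 2 items.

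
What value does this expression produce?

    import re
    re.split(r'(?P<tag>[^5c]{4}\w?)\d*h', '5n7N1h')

['5', 'n7N1', '']

The pattern matches exactly 4 of any character except [5c], then optionally a word character (captured as 'tag'); then zero or more of a digit, then a literal 'h'.
Matches to split on: at [1:6] → 'n7N1h'.
The group in the pattern means `split` returns the separators' captures alongside the pieces.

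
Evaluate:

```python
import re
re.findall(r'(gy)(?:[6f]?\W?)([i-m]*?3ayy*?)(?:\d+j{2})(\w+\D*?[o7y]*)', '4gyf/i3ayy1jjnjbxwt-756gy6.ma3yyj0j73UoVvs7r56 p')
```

The pattern matches a literal 'g', then the literal 'y' (captured); then optionally one of [6f], then optionally a non-word character (non-capturing group); then zero or more of a character in [i-m] (lazy), then the literal '3ay', then zero or more of the literal 'y' (lazy) (captured); then one or more of a digit, then exactly 2 of a literal 'j' (non-capturing group); then one or more of a word character, then zero or more of a non-digit (lazy), then zero or more of one of [o7y] (captured).
The `?` after the quantifier makes it lazy — it takes as little as possible before letting the rest of the pattern try.
Matches: at [1:19] match 'gyf/i3ayy1jjnjbxwt', groups = ('gy', 'i3ayy', 'njbxwt').
With 3 capturing groups, `findall` returns a 3-tuple per match.

[('gy', 'i3ayy', 'njbxwt')]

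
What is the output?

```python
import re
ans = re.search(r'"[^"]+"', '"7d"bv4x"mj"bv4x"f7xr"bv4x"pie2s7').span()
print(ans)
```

`search` walks the string left to right and returns the first match it finds.
The match spans [0:4] → '"7d"'.

(0, 4)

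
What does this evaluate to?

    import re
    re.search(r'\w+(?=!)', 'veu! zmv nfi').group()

The lookaround is zero-width — it requires the adjacent text to match without consuming it, so the asserted text isn't part of the match.
Unlike `match`, `search` isn't anchored — it looks for the pattern anywhere in the string.
The match spans [0:3] → 'veu'.

'veu'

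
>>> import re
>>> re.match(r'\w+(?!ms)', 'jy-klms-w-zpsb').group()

'jy'

`re.match` won't scan ahead — the pattern has to work from the very first character.
The match spans [0:2] → 'jy'.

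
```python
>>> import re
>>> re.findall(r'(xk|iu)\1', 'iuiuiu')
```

['iu']

After group 1 captures some text, `\1` only succeeds where that same text appears again.
Walking the string: at [0:4] match 'iuiu', group 1 = 'iu'.
Because there's exactly one group, `findall` drops the full match and keeps group 1 from the one hit.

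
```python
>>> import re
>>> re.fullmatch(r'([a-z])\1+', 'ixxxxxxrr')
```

After group 1 captures some text, `\1` only succeeds where that same text appears again.
`re.fullmatch` requires the pattern to consume the entire string.
Here the string isn't matched end-to-end, so the call returns None.

None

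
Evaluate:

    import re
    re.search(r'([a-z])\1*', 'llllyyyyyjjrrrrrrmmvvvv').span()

(0, 4)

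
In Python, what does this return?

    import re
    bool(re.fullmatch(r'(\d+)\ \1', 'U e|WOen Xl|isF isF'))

`\1` is not a pattern — it's the concrete string captured by group 1, re-applied verbatim.
`fullmatch` succeeds only if the pattern covers the string from start to end.
Here the string isn't matched end-to-end, so the call returns None, and `bool(None)` is False.

False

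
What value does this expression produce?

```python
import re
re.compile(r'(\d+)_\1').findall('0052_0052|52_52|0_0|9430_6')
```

['0052', '52', '0']

`\1` is not a pattern — it's the concrete string captured by group 1, re-applied verbatim.
One capturing group, so `findall` returns just the captured substring from each match — 3 in all.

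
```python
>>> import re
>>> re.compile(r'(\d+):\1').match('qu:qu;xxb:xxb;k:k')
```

None

`\1` is not a pattern — it's the concrete string captured by group 1, re-applied verbatim.
`re.match` won't scan ahead — the pattern has to work from the very first character.
Here the string doesn't start with a match, so the call returns None.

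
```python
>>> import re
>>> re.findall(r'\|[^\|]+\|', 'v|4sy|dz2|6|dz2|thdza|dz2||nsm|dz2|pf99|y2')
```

Matches: at [1:6] → '|4sy|'; at [9:12] → '|6|'; at [15:22] → '|thdza|'; at [26:31] → '|nsm|'; at [34:40] → '|pf99|'.
No capturing groups, so `findall` returns the 5 full match strings.

['|4sy|', '|6|', '|thdza|', '|nsm|', '|pf99|']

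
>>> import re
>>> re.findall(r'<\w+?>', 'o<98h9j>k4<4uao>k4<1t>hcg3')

['<98h9j>', '<4uao>', '<1t>']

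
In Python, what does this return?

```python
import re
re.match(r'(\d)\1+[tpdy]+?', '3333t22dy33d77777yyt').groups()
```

The match spans [0:5] → '3333t'.
Captured: group 1 = '3'.

('3',)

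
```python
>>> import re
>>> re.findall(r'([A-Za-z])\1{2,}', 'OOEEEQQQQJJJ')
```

['E', 'Q', 'J']

The backreference `\1` re-matches whatever the first group consumed, character for character.
Walking the string: at [2:5] match 'EEE', group 1 = 'E'; at [5:9] match 'QQQQ', group 1 = 'Q'; at [9:12] match 'JJJ', group 1 = 'J'.
`findall` collects group 1 from each match (3 total).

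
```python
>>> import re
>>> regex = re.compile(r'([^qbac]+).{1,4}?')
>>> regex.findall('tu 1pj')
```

['tu 1p']

This matches one or more of any character except [qbac] (captured); then 1 to 4 of any character (lazy).
Matches: at [0:6] match 'tu 1pj', group 1 = 'tu 1p'.
One capturing group, so `findall` returns just the captured substring from the one match — 1 in all.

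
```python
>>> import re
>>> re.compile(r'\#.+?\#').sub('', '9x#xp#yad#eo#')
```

The `?` after the quantifier makes it lazy — it takes as little as possible before letting the rest of the pattern try.
Matches: at [2:6] → '#xp#'; at [9:13] → '#eo#'.
Every occurrence is swapped for ''.

'9xyad'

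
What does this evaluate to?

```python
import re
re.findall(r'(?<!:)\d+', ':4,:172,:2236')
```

['72', '236']

The negative lookahead/lookbehind blocks any match where the forbidden context is present.
Since nothing is captured, `findall` lists the 2 matched substrings directly.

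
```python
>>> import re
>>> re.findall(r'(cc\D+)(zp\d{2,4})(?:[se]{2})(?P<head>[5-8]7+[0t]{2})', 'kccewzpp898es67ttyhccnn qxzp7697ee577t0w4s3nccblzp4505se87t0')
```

Pattern: the literal 'cc', then one or more of a non-digit (captured); then the literal 'zp', then 2 to 4 of a digit (captured); then exactly 2 of one of [se] (non-capturing group); then a character in [5-8], then one or more of the literal '7', then exactly 2 of one of [0t] (captured as 'head').
With 3 capturing groups, `findall` returns a 3-tuple per match.

[('ccnn qx', 'zp7697', '577t0'), ('ccbl', 'zp4505', '87t0')]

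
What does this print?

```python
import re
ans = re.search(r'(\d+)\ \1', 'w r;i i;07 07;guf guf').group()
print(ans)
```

`\1` has to match the exact text group 1 already captured.
The match spans [8:13] → '07 07'.

07 07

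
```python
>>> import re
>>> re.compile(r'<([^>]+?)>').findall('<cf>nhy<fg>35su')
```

['cf', 'fg']

Scanning left to right: at [0:4] match '<cf>', group 1 = 'cf'; at [7:11] match '<fg>', group 1 = 'fg'.
Because there's exactly one group, `findall` drops the full match and keeps group 1 from each hit.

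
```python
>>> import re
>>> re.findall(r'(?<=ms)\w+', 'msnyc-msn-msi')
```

The lookaround is zero-width — it requires the adjacent text to match without consuming it, so the asserted text isn't part of the match.
Walking the string: at [2:5] → 'nyc'; at [8:9] → 'n'; at [12:13] → 'i'.
No capturing groups, so `findall` returns the 3 full match strings.

['nyc', 'n', 'i']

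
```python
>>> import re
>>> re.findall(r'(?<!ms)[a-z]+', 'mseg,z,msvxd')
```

A negative assertion filters positions out without eating any characters.
No capturing groups, so `findall` returns the 3 full match strings.

['mseg', 'z', 'msvxd']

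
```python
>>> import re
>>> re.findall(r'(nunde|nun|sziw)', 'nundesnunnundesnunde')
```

['nunde', 'nun', 'nunde', 'nunde']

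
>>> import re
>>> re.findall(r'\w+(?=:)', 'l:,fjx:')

The lookaround is zero-width — it requires the adjacent text to match without consuming it, so the asserted text isn't part of the match.
Matches: at [0:1] → 'l'; at [3:6] → 'fjx'.
Since nothing is captured, `findall` lists the 2 matched substrings directly.

['l', 'fjx']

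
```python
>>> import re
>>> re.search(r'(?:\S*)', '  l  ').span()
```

Pattern: zero or more of a non-whitespace character (non-capturing group).
The match spans [0:0] → ''.

(0, 0)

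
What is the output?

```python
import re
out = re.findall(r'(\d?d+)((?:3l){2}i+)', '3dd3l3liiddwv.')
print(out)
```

[('3dd', '3l3lii')]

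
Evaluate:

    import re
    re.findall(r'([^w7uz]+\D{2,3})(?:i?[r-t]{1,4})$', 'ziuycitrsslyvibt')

['ycitrsslyvib']

One capturing group, so `findall` returns just the captured substring from the one match — 1 in all.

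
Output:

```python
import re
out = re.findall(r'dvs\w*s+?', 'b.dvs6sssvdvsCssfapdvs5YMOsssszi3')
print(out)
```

No capturing groups, so `findall` returns the 1 full match string.

['dvs6sssvdvsCssfapdvs5YMOssss']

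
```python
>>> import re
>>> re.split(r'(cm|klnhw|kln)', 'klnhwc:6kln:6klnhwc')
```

['', 'klnhw', 'c:6', 'kln', ':6', 'klnhw', 'c']

`|` is ordered: at each position the engine commits to the first alternative that works.
Because the pattern has a capturing group, `split` also inserts each captured text between the pieces.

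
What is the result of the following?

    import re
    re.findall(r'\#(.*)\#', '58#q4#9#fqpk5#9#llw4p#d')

['q4#9#fqpk5#9#llw4p']

Matches: at [2:22] match '#q4#9#fqpk5#9#llw4p#', group 1 = 'q4#9#fqpk5#9#llw4p'.
One capturing group, so `findall` returns just the captured substring from the one match — 1 in all.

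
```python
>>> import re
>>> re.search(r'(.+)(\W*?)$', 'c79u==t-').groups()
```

('c79u==t-', '')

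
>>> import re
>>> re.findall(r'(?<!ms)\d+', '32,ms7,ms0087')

['32', '087']

The negative lookaround is zero-width — it rules out positions where the adjacent text would match, without consuming anything.
`findall` yields the raw match text (2 of them) because the pattern has no groups.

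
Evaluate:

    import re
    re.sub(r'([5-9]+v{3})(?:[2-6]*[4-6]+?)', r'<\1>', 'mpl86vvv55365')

Pattern: one or more of a character in [5-9], then exactly 3 of a literal 'v' (captured); then zero or more of a character in [2-6], then one or more of a character in [4-6] (lazy) (non-capturing group).
Matches: at [3:13] → '86vvv55365'.
The replacement refers to a captured group, so each match is rewritten using its own captured text.

'mpl<86vvv>'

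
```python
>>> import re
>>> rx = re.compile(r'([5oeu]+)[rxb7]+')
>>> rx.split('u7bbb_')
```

['', 'u', '_']

The pattern matches one or more of one of [5oeu] (captured); then one or more of one of [rxb7].
Matches to split on: at [0:5] → 'u7bbb'.
The group in the pattern means `split` returns the separators' captures alongside the pieces.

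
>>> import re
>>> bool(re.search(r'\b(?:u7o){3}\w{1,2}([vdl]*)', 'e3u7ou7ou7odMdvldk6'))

False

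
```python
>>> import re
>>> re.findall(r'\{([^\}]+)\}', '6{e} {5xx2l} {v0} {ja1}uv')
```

With a single group, `findall` returns only what that group captured — 4 items.

['e', '5xx2l', 'v0', 'ja1']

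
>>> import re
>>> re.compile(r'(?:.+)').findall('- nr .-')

This matches one or more of any character (non-capturing group).
Walking the string: at [0:7] → '- nr .-'.
No capturing groups, so `findall` returns the 1 full match string.

['- nr .-']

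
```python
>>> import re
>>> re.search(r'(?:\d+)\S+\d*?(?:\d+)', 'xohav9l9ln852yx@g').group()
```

'9l9ln852'

Pattern: one or more of a digit (non-capturing group); then one or more of a non-whitespace character, then zero or more of a digit (lazy); then one or more of a digit (non-capturing group).
The match spans [5:13] → '9l9ln852'.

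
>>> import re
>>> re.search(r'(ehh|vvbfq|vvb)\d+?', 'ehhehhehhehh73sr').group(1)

'ehh'

The match spans [9:13] → 'ehh7'.
Captured: group 1 = 'ehh'.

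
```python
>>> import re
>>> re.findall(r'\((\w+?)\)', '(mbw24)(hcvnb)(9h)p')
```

With a single group, `findall` returns only what that group captured — 3 items.

['mbw24', 'hcvnb', '9h']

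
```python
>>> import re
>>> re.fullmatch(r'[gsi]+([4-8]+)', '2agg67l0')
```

None

Pattern: one or more of one of [gsi]; then one or more of a character in [4-8] (captured).
`re.fullmatch` is like wrapping the pattern in `^…$` (in single-line mode).
Here there's no way to consume every character, so the call returns None.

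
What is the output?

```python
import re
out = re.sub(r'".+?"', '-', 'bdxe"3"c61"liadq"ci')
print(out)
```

bdxe-c61-ci

A non-greedy quantifier consumes as few characters as it can — just enough that the remainder of the pattern still matches from where it stops; whatever follows it matches normally.
Matches: at [4:7] → '"3"'; at [10:17] → '"liadq"'.
Each match is replaced by '-'.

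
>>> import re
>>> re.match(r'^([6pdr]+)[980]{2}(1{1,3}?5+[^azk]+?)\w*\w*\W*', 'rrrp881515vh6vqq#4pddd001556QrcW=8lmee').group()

'rrrp881515vh6vqq#'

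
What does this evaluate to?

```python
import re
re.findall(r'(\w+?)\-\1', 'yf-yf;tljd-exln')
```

['yf']

`\1` is not a pattern — it's the concrete string captured by group 1, re-applied verbatim.
Scanning left to right: at [0:5] match 'yf-yf', group 1 = 'yf'.
One capturing group, so `findall` returns just the captured substring from the one match — 1 in all.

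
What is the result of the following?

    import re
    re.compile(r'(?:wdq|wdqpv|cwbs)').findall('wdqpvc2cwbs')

Alternation isn't longest-match — the leftmost alternative that fits at this position is chosen.
Scanning left to right: at [0:3] → 'wdq'; at [7:11] → 'cwbs'.
`findall` yields the raw match text (2 of them) because the pattern has no groups.

['wdq', 'cwbs']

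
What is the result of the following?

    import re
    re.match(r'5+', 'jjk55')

The pattern matches one or more of a literal '5'.
`match` is anchored at position 0; if the pattern doesn't fit there, it returns None.
Here position 0 doesn't satisfy it, so the call returns None.

None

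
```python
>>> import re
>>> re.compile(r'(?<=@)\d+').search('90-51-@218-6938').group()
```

The positive lookaround only admits positions where the adjacent text matches; those characters stay outside the span.
The match spans [7:10] → '218'.

'218'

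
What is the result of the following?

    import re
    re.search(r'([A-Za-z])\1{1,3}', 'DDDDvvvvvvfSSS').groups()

('D',)

The match spans [0:4] → 'DDDD'.
Captured: group 1 = 'D'.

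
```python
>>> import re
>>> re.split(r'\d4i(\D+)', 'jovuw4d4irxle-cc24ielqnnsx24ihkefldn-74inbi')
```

['jovuw4d4irxle-cc', 'elqnnsx', '', 'hkefldn-', '', 'nbi', '']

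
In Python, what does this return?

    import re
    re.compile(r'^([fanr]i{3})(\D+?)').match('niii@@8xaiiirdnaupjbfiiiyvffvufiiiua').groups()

The pattern matches anchored at the start of the string; then one of [fanr], then exactly 3 of the literal 'i' (captured); then one or more of a non-digit (lazy) (captured).
The `?` after the quantifier makes it lazy — it takes as little as possible before letting the rest of the pattern try.
`match` is anchored at position 0; if the pattern doesn't fit there, it returns None.
The match spans [0:5] → 'niii@'.
Captured: group 1 = 'niii', group 2 = '@'.

('niii', '@')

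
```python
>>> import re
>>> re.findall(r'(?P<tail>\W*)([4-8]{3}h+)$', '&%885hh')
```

The pattern matches zero or more of a non-word character (captured as 'tail'); then exactly 3 of a character in [4-8], then one or more of the literal 'h' (captured); then anchored at the end.
Matches: at [0:7] match '&%885hh', groups = ('&%', '885hh').
`findall` packs the 2 group values into a tuple for every match.

[('&%', '885hh')]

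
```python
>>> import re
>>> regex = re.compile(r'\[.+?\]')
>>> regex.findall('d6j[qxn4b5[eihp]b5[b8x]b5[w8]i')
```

['[qxn4b5[eihp]', '[b8x]', '[w8]']

Lazy quantifiers expand one character at a time until the remainder of the pattern can match.
Walking the string: at [3:16] → '[qxn4b5[eihp]'; at [18:23] → '[b8x]'; at [25:29] → '[w8]'.
`findall` yields the raw match text (3 of them) because the pattern has no groups.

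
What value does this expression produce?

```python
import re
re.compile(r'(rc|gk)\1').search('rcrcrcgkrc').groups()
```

After group 1 captures some text, `\1` only succeeds where that same text appears again.
`re.search` tries every starting position until one works.
The match spans [0:4] → 'rcrc'.
Captured: group 1 = 'rc'.

('rc',)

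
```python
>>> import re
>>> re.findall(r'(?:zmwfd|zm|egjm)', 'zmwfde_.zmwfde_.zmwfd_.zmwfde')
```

['zmwfd', 'zmwfd', 'zmwfd', 'zmwfd']

`|` is ordered: at each position the engine commits to the first alternative that works.
Scanning left to right: at [0:5] → 'zmwfd'; at [8:13] → 'zmwfd'; at [16:21] → 'zmwfd'; at [23:28] → 'zmwfd'.
With no groups in the pattern, `findall` gives back each whole match — 4 here.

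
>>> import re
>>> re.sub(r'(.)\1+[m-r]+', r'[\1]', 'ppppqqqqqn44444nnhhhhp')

A backreference is literal: `\1` must see the identical characters the first group matched.
Matches: at [0:10] → 'ppppqqqqqn'; at [10:17] → '44444nn'; at [17:22] → 'hhhhp'.
`\1` in the replacement pulls in group 1's text for each match.

'[p][4][h]'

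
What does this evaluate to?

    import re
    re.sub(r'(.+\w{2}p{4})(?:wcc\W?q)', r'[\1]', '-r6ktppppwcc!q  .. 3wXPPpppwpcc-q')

`\1` in the replacement pulls in group 1's text for each match.

'[-r6ktpppp]  .. 3wXPPpppwpcc-q'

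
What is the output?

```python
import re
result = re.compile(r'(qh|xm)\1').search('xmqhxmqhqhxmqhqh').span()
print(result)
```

(6, 10)

`\1` is not a pattern — it's the concrete string captured by group 1, re-applied verbatim.
The match spans [6:10] → 'qhqh'.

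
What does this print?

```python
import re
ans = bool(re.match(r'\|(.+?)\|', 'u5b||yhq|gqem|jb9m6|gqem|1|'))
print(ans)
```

False

`re.match` only tries the pattern at the start of the string.
Here the string doesn't start with a match, so the call returns None, and `bool(None)` is False.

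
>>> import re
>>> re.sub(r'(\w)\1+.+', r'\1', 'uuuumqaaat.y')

`\1` is not a pattern — it's the concrete string captured by group 1, re-applied verbatim.
Matches: at [0:12] → 'uuuumqaaat.y'.
`\1` in the replacement pulls in group 1's text for each match.

'u'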